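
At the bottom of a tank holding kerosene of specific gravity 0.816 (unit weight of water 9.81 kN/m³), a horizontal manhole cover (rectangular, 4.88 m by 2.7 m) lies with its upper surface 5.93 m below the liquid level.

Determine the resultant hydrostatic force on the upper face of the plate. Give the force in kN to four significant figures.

γ = 0.816 × 9.81 = 8.00496 kN/m³.
The plate is horizontal, so pressure is uniform at p = γ·h = 8.00496 × 5.93 = 47.4694 kN/m².
A = 4.88 × 2.7 = 13.176 m².
F = p·A = 47.4694 × 13.176 = 625.457 kN.

F ≈ 625.5 kN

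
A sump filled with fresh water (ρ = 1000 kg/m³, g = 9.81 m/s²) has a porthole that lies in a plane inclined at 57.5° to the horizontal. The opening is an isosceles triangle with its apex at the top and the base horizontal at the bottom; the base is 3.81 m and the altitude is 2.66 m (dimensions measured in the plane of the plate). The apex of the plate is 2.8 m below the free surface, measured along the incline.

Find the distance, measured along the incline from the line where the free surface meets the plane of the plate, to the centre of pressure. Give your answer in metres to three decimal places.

y_p = 4.659 m

γ = ρg = 1000 × 9.81 = 9810 N/m³ = 9.81 kN/m³.
Let θ = 57.5° be the plate's angle to the horizontal; measure y along the incline from where the plane meets the free surface. Vertical depth h = y·sinθ with sinθ = 0.843391.
With the apex up, the centroid sits 2h/3 = 2 × 2.66/3 = 1.77333 m below the apex, so y_c = 2.8 + 1.77333 = 4.57333 m and h_c = 4.57333 × 0.843391 = 3.85711 m.
A = ½ × 3.81 × 2.66 = 5.0673 m².
Resultant F = γ·h_c·A = 9.81 × 3.85711 × 5.0673 = 191.738 kN.
I_c = b·h³/36 = 3.81 × 2.66³/36 = 1.9919 m⁴.
Centre of pressure: y_p = y_c + I_c/(y_c·A) = 4.57333 + 1.9919/(4.57333 × 5.0673) = 4.57333 + 0.0859525 = 4.65928 m along the plane.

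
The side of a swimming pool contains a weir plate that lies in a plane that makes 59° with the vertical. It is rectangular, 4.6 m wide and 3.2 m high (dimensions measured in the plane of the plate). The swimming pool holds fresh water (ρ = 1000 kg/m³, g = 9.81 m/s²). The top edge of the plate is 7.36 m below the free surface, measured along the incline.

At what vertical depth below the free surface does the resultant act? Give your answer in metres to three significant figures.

h_p = 4.66 m

γ = ρg = 1000 × 9.81 = 9810 N/m³ = 9.81 kN/m³.
The plate makes 59° with the vertical, i.e. θ = 90° − 59° = 31° to the horizontal. Measuring y along the incline from the free-surface line, vertical depth h = y·sinθ with sinθ = 0.515038.
The centroid lies 3.2/2 = 1.6 m below the top edge, so y_c = 7.36 + 1.6 = 8.96 m and h_c = 8.96 × 0.515038 = 4.61474 m.
A = 4.6 × 3.2 = 14.72 m².
Resultant F = γ·h_c·A = 9.81 × 4.61474 × 14.72 = 666.383 kN.
I_c = b·h³/12 = 4.6 × 3.2³/12 = 12.5611 m⁴.
Centre of pressure: y_p = y_c + I_c/(y_c·A) = 8.96 + 12.5611/(8.96 × 14.72) = 8.96 + 0.0952383 = 9.05524 m along the plane.
Vertically, h_p = y_p·sinθ = 9.05524 × 0.515038 = 4.66379 m.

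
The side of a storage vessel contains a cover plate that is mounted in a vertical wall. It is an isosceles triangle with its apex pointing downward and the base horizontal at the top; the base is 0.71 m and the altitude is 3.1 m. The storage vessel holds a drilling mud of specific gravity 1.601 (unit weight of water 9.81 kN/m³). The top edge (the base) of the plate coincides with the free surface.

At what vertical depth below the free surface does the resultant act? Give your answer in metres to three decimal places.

γ = 1.601 × 9.81 = 15.70581 kN/m³.
With the apex down, the centroid sits h/3 = 3.1/3 = 1.03333 m below the base (the top edge), so the centroid depth is h_c = 1.03333 m.
A = ½ × 0.71 × 3.1 = 1.1005 m².
Resultant F = γ·h_c·A = 15.70581 × 1.03333 × 1.1005 = 17.8603 kN.
I_c = b·h³/36 = 0.71 × 3.1³/36 = 0.587545 m⁴.
Centre of pressure: y_p = y_c + I_c/(y_c·A) = 1.03333 + 0.587545/(1.03333 × 1.1005) = 1.03333 + 0.516669 = 1.55 m along the plane.

h_p = 1.550 m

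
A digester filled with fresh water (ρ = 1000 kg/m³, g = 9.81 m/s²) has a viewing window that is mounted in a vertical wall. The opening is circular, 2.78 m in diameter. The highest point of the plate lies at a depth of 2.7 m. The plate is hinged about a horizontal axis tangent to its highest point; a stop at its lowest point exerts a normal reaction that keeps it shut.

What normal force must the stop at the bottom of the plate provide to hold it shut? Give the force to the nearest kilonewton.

P ≈ 132 kN

γ = ρg = 1000 × 9.81 = 9810 N/m³ = 9.81 kN/m³.
The centroid is at the centre, 1.39 m below the top of the plate, so the centroid depth is h_c = 2.7 + 1.39 = 4.09 m.
A = π(1.39)² = 6.06987 m².
Resultant F = γ·h_c·A = 9.81 × 4.09 × 6.06987 = 243.541 kN.
I_c = πr⁴/4 = π × 1.39⁴/4 = 2.9319 m⁴.
Centre of pressure: y_p = y_c + I_c/(y_c·A) = 4.09 + 2.9319/(4.09 × 6.06987) = 4.09 + 0.118099 = 4.2081 m along the plane.
The resultant acts 1.39 + 0.118099 = 1.5081 m (along the plate) below the hinge at the top edge, so the moment about the hinge is M = F × 1.5081 = 243.541 × 1.5081 = 367.284 kN·m.
A normal force at the bottom, 2.78 m from the hinge, must supply this moment: P = 367.284/2.78 = 132.117 kN.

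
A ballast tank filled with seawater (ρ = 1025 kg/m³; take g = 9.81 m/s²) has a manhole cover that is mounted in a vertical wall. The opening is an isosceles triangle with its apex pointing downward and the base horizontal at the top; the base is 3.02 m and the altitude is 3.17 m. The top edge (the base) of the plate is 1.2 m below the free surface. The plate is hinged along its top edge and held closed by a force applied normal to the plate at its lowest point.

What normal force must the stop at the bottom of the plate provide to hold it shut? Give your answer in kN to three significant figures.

γ = ρg = 1025 × 9.81 / 1000 = 10.05525 kN/m³.
With the apex down, the centroid sits h/3 = 3.17/3 = 1.05667 m below the base (the top edge), so the centroid depth is h_c = 1.2 + 1.05667 = 2.25667 m.
A = ½ × 3.02 × 3.17 = 4.7867 m².
Resultant F = γ·h_c·A = 10.05525 × 2.25667 × 4.7867 = 108.617 kN.
I_c = b·h³/36 = 3.02 × 3.17³/36 = 2.67228 m⁴.
Centre of pressure: y_p = y_c + I_c/(y_c·A) = 2.25667 + 2.67228/(2.25667 × 4.7867) = 2.25667 + 0.247387 = 2.50406 m along the plane.
The resultant acts 1.05667 + 0.247387 = 1.30406 m (along the plate) below the hinge at the top edge, so the moment about the hinge is M = F × 1.30406 = 108.617 × 1.30406 = 141.643 kN·m.
A normal force at the bottom, 3.17 m from the hinge, must supply this moment: P = 141.643/3.17 = 44.6823 kN.

P ≈ 44.7 kN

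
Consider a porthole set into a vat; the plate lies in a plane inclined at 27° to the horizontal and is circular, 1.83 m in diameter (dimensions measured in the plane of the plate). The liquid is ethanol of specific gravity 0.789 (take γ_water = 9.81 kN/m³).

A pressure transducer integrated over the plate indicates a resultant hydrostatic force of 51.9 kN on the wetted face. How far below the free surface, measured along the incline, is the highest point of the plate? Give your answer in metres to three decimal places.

γ = 0.789 × 9.81 = 7.74009 kN/m³.
A = π(0.915)² = 2.63022 m².
From F = γ·h_c·A, the centroid depth is h_c = 51.9/(7.74009 × 2.63022) = 2.54935 m.
Let θ = 27° be the plate's angle to the horizontal; measure y along the incline from where the plane meets the free surface. Vertical depth h = y·sinθ with sinθ = 0.453990.
Along the incline, y_c = h_c/sinθ = 2.54935/0.453990 = 5.61543 m.
The centroid is at the centre, 0.915 m below the top of the plate, so the highest point sits at y_top = 5.61543 − 0.915 = 4.70043 m along the incline.

y_top ≈ 4.700 m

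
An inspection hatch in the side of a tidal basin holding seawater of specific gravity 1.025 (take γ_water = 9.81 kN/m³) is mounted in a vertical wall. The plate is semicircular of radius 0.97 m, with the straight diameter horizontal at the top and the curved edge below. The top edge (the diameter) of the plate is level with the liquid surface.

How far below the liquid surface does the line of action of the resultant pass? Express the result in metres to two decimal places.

γ = 1.025 × 9.81 = 10.05525 kN/m³.
The centroid of a semicircle lies 4r/(3π) = 0.411681 m from the diameter, here below the top edge, so the centroid depth is h_c = 0.411681 m.
A = πr²/2 = π × 0.97²/2 = 1.47796 m².
Resultant F = γ·h_c·A = 10.05525 × 0.411681 × 1.47796 = 6.1181 kN.
I_c = (π/8 − 8/(9π))·r⁴ = 0.109757 × 0.97⁴ = 0.0971671 m⁴.
Centre of pressure: y_p = y_c + I_c/(y_c·A) = 0.411681 + 0.0971671/(0.411681 × 1.47796) = 0.411681 + 0.159697 = 0.571378 m along the plane.

h_p = 0.57 m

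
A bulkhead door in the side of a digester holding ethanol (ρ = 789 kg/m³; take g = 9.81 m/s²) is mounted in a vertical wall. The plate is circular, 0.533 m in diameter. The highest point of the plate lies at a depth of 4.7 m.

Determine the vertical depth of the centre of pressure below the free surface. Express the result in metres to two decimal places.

h_p = 4.97 m

γ = ρg = 789 × 9.81 / 1000 = 7.74009 kN/m³.
The centroid is at the centre, 0.2665 m below the top of the plate, so the centroid depth is h_c = 4.7 + 0.2665 = 4.9665 m.
A = π(0.2665)² = 0.223123 m².
Resultant F = γ·h_c·A = 7.74009 × 4.9665 × 0.223123 = 8.57711 kN.
I_c = πr⁴/4 = π × 0.2665⁴/4 = 0.00396167 m⁴.
Centre of pressure: y_p = y_c + I_c/(y_c·A) = 4.9665 + 0.00396167/(4.9665 × 0.223123) = 4.9665 + 0.00357506 = 4.97008 m along the plane.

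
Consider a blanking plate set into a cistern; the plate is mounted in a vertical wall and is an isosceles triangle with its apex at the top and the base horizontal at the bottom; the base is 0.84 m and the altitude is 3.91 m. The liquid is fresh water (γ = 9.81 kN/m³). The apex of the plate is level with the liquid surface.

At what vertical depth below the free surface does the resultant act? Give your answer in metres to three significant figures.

h_p = 2.93 m

γ = 9.81 kN/m³.
With the apex up, the centroid sits 2h/3 = 2 × 3.91/3 = 2.60667 m below the apex, so the centroid depth is h_c = 2.60667 m.
A = ½ × 0.84 × 3.91 = 1.6422 m².
Resultant F = γ·h_c·A = 9.81 × 2.60667 × 1.6422 = 41.9934 kN.
I_c = b·h³/36 = 0.84 × 3.91³/36 = 1.39478 m⁴.
Centre of pressure: y_p = y_c + I_c/(y_c·A) = 2.60667 + 1.39478/(2.60667 × 1.6422) = 2.60667 + 0.325832 = 2.9325 m along the plane.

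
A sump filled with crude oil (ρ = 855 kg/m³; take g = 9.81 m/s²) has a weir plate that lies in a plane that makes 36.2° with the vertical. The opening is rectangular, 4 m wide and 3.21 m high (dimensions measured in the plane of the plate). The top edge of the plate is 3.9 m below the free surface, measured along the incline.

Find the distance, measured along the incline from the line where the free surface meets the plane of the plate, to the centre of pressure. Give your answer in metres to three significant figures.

γ = ρg = 855 × 9.81 / 1000 = 8.38755 kN/m³.
The plate makes 36.2° with the vertical, i.e. θ = 90° − 36.2° = 53.8° to the horizontal. Measuring y along the incline from the free-surface line, vertical depth h = y·sinθ with sinθ = 0.806960.
The centroid lies 3.21/2 = 1.605 m below the top edge, so y_c = 3.9 + 1.605 = 5.505 m and h_c = 5.505 × 0.806960 = 4.44231 m.
A = 4 × 3.21 = 12.84 m².
Resultant F = γ·h_c·A = 8.38755 × 4.44231 × 12.84 = 478.42 kN.
I_c = b·h³/12 = 4 × 3.21³/12 = 11.0254 m⁴.
Centre of pressure: y_p = y_c + I_c/(y_c·A) = 5.505 + 11.0254/(5.505 × 12.84) = 5.505 + 0.155981 = 5.66098 m along the plane.

y_p = 5.66 m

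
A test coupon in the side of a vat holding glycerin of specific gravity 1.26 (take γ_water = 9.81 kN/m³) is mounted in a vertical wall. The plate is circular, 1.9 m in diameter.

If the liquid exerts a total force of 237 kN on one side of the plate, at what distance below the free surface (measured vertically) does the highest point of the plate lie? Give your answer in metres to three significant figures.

γ = 1.26 × 9.81 = 12.3606 kN/m³.
A = π(0.95)² = 2.83529 m².
From F = γ·h_c·A, the centroid depth is h_c = 237/(12.3606 × 2.83529) = 6.76256 m.
The centroid is at the centre, 0.95 m below the top of the plate, so the highest point sits at h_top = 6.76256 − 0.95 = 5.81256 m below the surface.

d_top ≈ 5.81 m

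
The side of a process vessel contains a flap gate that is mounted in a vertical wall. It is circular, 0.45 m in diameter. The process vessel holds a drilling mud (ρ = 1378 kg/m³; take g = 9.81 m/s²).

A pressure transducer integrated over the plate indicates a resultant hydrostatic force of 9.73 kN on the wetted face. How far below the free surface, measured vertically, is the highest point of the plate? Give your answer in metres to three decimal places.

γ = ρg = 1378 × 9.81 / 1000 = 13.51818 kN/m³.
A = π(0.225)² = 0.159043 m².
From F = γ·h_c·A, the centroid depth is h_c = 9.73/(13.51818 × 0.159043) = 4.52564 m.
The centroid is at the centre, 0.225 m below the top of the plate, so the highest point sits at h_top = 4.52564 − 0.225 = 4.30064 m below the surface.

d_top ≈ 4.301 m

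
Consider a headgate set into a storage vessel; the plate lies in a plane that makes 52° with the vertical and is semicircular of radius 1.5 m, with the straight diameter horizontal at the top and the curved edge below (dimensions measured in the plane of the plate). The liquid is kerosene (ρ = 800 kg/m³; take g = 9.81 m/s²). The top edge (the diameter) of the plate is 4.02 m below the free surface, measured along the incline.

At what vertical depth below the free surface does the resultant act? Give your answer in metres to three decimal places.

γ = ρg = 800 × 9.81 / 1000 = 7.848 kN/m³.
The plate makes 52° with the vertical, i.e. θ = 90° − 52° = 38° to the horizontal. Measuring y along the incline from the free-surface line, vertical depth h = y·sinθ with sinθ = 0.615661.
The centroid of a semicircle lies 4r/(3π) = 0.63662 m from the diameter, here below the top edge, so y_c = 4.02 + 0.63662 = 4.65662 m and h_c = 4.65662 × 0.615661 = 2.8669 m.
A = πr²/2 = π × 1.5²/2 = 3.53429 m².
Resultant F = γ·h_c·A = 7.848 × 2.8669 × 3.53429 = 79.5195 kN.
I_c = (π/8 − 8/(9π))·r⁴ = 0.109757 × 1.5⁴ = 0.555645 m⁴.
Centre of pressure: y_p = y_c + I_c/(y_c·A) = 4.65662 + 0.555645/(4.65662 × 3.53429) = 4.65662 + 0.0337617 = 4.69038 m along the plane.
Vertically, h_p = y_p·sinθ = 4.69038 × 0.615661 = 2.88768 m.

h_p = 2.888 m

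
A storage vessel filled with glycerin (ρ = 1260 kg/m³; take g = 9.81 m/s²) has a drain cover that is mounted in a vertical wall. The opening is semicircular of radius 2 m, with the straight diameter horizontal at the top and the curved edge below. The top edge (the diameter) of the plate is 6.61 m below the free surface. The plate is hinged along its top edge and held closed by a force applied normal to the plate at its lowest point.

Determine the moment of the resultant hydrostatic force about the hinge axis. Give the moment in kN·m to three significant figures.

γ = ρg = 1260 × 9.81 / 1000 = 12.3606 kN/m³.
The centroid of a semicircle lies 4r/(3π) = 0.848826 m from the diameter, here below the top edge, so the centroid depth is h_c = 6.61 + 0.848826 = 7.45883 m.
A = πr²/2 = π × 2²/2 = 6.28319 m².
Resultant F = γ·h_c·A = 12.3606 × 7.45883 × 6.28319 = 579.283 kN.
I_c = (π/8 − 8/(9π))·r⁴ = 0.109757 × 2⁴ = 1.75611 m⁴.
Centre of pressure: y_p = y_c + I_c/(y_c·A) = 7.45883 + 1.75611/(7.45883 × 6.28319) = 7.45883 + 0.0374715 = 7.4963 m along the plane.
The resultant acts 0.848826 + 0.0374715 = 0.886297 m (along the plate) below the hinge at the top edge, so the moment about the hinge is M = F × 0.886297 = 579.283 × 0.886297 = 513.417 kN·m.

M ≈ 513 kN·m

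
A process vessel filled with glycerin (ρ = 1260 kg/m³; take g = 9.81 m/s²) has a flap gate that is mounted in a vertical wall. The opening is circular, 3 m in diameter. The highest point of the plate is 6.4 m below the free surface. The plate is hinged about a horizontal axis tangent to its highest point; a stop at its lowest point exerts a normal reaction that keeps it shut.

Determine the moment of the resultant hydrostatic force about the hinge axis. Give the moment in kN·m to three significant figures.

M ≈ 1080 kN·m

γ = ρg = 1260 × 9.81 / 1000 = 12.3606 kN/m³.
The centroid is at the centre, 1.5 m below the top of the plate, so the centroid depth is h_c = 6.4 + 1.5 = 7.9 m.
A = π(1.5)² = 7.06858 m².
Resultant F = γ·h_c·A = 12.3606 × 7.9 × 7.06858 = 690.238 kN.
I_c = πr⁴/4 = π × 1.5⁴/4 = 3.97608 m⁴.
Centre of pressure: y_p = y_c + I_c/(y_c·A) = 7.9 + 3.97608/(7.9 × 7.06858) = 7.9 + 0.0712026 = 7.9712 m along the plane.
The resultant acts 1.5 + 0.0712026 = 1.5712 m (along the plate) below the hinge at the top edge, so the moment about the hinge is M = F × 1.5712 = 690.238 × 1.5712 = 1084.5 kN·m.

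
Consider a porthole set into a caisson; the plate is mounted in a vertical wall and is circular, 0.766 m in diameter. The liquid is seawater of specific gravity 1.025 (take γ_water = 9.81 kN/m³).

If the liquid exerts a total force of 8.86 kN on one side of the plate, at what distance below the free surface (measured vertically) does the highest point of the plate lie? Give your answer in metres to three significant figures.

d_top ≈ 1.53 m

γ = 1.025 × 9.81 = 10.05525 kN/m³.
A = π(0.383)² = 0.460837 m².
From F = γ·h_c·A, the centroid depth is h_c = 8.86/(10.05525 × 0.460837) = 1.91202 m.
The centroid is at the centre, 0.383 m below the top of the plate, so the highest point sits at h_top = 1.91202 − 0.383 = 1.52902 m below the surface.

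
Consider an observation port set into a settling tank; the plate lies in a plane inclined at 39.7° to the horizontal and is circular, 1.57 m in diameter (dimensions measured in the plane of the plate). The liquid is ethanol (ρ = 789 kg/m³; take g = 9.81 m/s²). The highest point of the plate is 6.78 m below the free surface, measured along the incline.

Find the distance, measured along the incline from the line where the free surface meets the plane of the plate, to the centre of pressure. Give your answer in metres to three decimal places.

y_p = 7.585 m

γ = ρg = 789 × 9.81 / 1000 = 7.74009 kN/m³.
Let θ = 39.7° be the plate's angle to the horizontal; measure y along the incline from where the plane meets the free surface. Vertical depth h = y·sinθ with sinθ = 0.638768.
The centroid is at the centre, 0.785 m below the top of the plate, so y_c = 6.78 + 0.785 = 7.565 m and h_c = 7.565 × 0.638768 = 4.83228 m.
A = π(0.785)² = 1.93593 m².
Resultant F = γ·h_c·A = 7.74009 × 4.83228 × 1.93593 = 72.4082 kN.
I_c = πr⁴/4 = π × 0.785⁴/4 = 0.298242 m⁴.
Centre of pressure: y_p = y_c + I_c/(y_c·A) = 7.565 + 0.298242/(7.565 × 1.93593) = 7.565 + 0.0203643 = 7.58536 m along the plane.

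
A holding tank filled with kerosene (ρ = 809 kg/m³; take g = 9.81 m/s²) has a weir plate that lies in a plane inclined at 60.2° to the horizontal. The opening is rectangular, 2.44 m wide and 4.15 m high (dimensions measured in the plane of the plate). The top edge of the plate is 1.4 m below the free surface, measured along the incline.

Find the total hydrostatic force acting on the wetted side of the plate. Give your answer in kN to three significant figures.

F ≈ 242 kN

γ = ρg = 809 × 9.81 / 1000 = 7.93629 kN/m³.
Let θ = 60.2° be the plate's angle to the horizontal; measure y along the incline from where the plane meets the free surface. Vertical depth h = y·sinθ with sinθ = 0.867765.
The centroid lies 4.15/2 = 2.075 m below the top edge, so y_c = 1.4 + 2.075 = 3.475 m and h_c = 3.475 × 0.867765 = 3.01548 m.
A = 2.44 × 4.15 = 10.126 m².
Resultant F = γ·h_c·A = 7.93629 × 3.01548 × 10.126 = 242.333 kN.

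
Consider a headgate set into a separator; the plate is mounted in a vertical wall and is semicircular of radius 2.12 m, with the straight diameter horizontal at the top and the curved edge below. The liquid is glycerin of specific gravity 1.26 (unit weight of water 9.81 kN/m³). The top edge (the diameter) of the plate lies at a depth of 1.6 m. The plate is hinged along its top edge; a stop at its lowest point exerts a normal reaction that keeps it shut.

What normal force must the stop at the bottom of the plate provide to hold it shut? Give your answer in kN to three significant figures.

P ≈ 106 kN

γ = 1.26 × 9.81 = 12.3606 kN/m³.
The centroid of a semicircle lies 4r/(3π) = 0.899756 m from the diameter, here below the top edge, so the centroid depth is h_c = 1.6 + 0.899756 = 2.49976 m.
A = πr²/2 = π × 2.12²/2 = 7.05979 m².
Resultant F = γ·h_c·A = 12.3606 × 2.49976 × 7.05979 = 218.137 kN.
I_c = (π/8 − 8/(9π))·r⁴ = 0.109757 × 2.12⁴ = 2.21705 m⁴.
Centre of pressure: y_p = y_c + I_c/(y_c·A) = 2.49976 + 2.21705/(2.49976 × 7.05979) = 2.49976 + 0.125628 = 2.62539 m along the plane.
The resultant acts 0.899756 + 0.125628 = 1.02538 m (along the plate) below the hinge at the top edge, so the moment about the hinge is M = F × 1.02538 = 218.137 × 1.02538 = 223.673 kN·m.
A normal force at the bottom, 2.12 m from the hinge, must supply this moment: P = 223.673/2.12 = 105.506 kN.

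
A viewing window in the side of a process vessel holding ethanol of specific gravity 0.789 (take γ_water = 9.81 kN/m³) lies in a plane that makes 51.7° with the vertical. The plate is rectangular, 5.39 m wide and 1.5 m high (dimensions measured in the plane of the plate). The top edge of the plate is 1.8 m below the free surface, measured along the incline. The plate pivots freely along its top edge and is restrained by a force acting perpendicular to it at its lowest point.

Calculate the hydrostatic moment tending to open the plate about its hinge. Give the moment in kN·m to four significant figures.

M ≈ 81.45 kN·m

γ = 0.789 × 9.81 = 7.74009 kN/m³.
The plate makes 51.7° with the vertical, i.e. θ = 90° − 51.7° = 38.3° to the horizontal. Measuring y along the incline from the free-surface line, vertical depth h = y·sinθ with sinθ = 0.619779.
The centroid lies 1.5/2 = 0.75 m below the top edge, so y_c = 1.8 + 0.75 = 2.55 m and h_c = 2.55 × 0.619779 = 1.58044 m.
A = 5.39 × 1.5 = 8.085 m².
Resultant F = γ·h_c·A = 7.74009 × 1.58044 × 8.085 = 98.9018 kN.
I_c = b·h³/12 = 5.39 × 1.5³/12 = 1.51594 m⁴.
Centre of pressure: y_p = y_c + I_c/(y_c·A) = 2.55 + 1.51594/(2.55 × 8.085) = 2.55 + 0.0735295 = 2.62353 m along the plane.
The resultant acts 0.75 + 0.0735295 = 0.82353 m (along the plate) below the hinge at the top edge, so the moment about the hinge is M = F × 0.82353 = 98.9018 × 0.82353 = 81.4486 kN·m.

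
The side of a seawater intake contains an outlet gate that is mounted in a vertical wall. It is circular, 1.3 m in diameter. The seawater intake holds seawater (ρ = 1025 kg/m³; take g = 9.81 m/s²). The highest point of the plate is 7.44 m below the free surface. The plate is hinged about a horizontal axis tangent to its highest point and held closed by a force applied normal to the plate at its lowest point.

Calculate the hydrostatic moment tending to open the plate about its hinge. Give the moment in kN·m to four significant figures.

M ≈ 71.59 kN·m

γ = ρg = 1025 × 9.81 / 1000 = 10.05525 kN/m³.
The centroid is at the centre, 0.65 m below the top of the plate, so the centroid depth is h_c = 7.44 + 0.65 = 8.09 m.
A = π(0.65)² = 1.32732 m².
Resultant F = γ·h_c·A = 10.05525 × 8.09 × 1.32732 = 107.973 kN.
I_c = πr⁴/4 = π × 0.65⁴/4 = 0.140198 m⁴.
Centre of pressure: y_p = y_c + I_c/(y_c·A) = 8.09 + 0.140198/(8.09 × 1.32732) = 8.09 + 0.0130562 = 8.10306 m along the plane.
The resultant acts 0.65 + 0.0130562 = 0.663056 m (along the plate) below the hinge at the top edge, so the moment about the hinge is M = F × 0.663056 = 107.973 × 0.663056 = 71.5921 kN·m.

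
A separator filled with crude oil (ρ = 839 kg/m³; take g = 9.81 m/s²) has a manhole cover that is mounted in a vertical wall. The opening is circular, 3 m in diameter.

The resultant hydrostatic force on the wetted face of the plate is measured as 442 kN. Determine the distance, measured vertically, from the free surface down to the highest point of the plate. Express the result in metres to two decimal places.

d_top ≈ 6.10 m

γ = ρg = 839 × 9.81 / 1000 = 8.23059 kN/m³.
A = π(1.5)² = 7.06858 m².
From F = γ·h_c·A, the centroid depth is h_c = 442/(8.23059 × 7.06858) = 7.5973 m.
The centroid is at the centre, 1.5 m below the top of the plate, so the highest point sits at h_top = 7.5973 − 1.5 = 6.0973 m below the surface.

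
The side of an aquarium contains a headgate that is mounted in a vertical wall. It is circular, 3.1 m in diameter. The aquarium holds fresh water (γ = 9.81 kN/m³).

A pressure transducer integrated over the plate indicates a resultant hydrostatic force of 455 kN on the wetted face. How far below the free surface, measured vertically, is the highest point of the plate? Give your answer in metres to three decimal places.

d_top ≈ 4.595 m

γ = 9.81 kN/m³.
A = π(1.55)² = 7.54768 m².
From F = γ·h_c·A, the centroid depth is h_c = 455/(9.81 × 7.54768) = 6.1451 m.
The centroid is at the centre, 1.55 m below the top of the plate, so the highest point sits at h_top = 6.1451 − 1.55 = 4.5951 m below the surface.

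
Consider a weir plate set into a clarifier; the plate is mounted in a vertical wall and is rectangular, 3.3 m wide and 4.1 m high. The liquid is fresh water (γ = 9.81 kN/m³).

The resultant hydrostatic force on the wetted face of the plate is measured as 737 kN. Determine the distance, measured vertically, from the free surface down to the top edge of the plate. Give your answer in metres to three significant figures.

d_top ≈ 3.50 m

γ = 9.81 kN/m³.
A = 3.3 × 4.1 = 13.53 m².
From F = γ·h_c·A, the centroid depth is h_c = 737/(9.81 × 13.53) = 5.55265 m.
The centroid lies 4.1/2 = 2.05 m below the top edge, so the top edge sits at h_top = 5.55265 − 2.05 = 3.50265 m below the surface.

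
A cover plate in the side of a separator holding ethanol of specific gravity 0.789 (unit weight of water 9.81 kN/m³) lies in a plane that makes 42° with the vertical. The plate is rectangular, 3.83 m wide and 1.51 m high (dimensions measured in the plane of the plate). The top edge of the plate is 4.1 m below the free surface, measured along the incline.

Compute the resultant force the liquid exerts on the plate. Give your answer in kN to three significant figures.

γ = 0.789 × 9.81 = 7.74009 kN/m³.
The plate makes 42° with the vertical, i.e. θ = 90° − 42° = 48° to the horizontal. Measuring y along the incline from the free-surface line, vertical depth h = y·sinθ with sinθ = 0.743145.
The centroid lies 1.51/2 = 0.755 m below the top edge, so y_c = 4.1 + 0.755 = 4.855 m and h_c = 4.855 × 0.743145 = 3.60797 m.
A = 3.83 × 1.51 = 5.7833 m².
Resultant F = γ·h_c·A = 7.74009 × 3.60797 × 5.7833 = 161.505 kN.

F ≈ 162 kN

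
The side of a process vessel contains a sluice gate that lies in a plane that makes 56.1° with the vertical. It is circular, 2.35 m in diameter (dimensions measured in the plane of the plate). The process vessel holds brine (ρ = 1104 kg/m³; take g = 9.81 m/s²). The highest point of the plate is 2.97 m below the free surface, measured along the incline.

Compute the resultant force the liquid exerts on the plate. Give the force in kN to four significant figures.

γ = ρg = 1104 × 9.81 / 1000 = 10.83024 kN/m³.
The plate makes 56.1° with the vertical, i.e. θ = 90° − 56.1° = 33.9° to the horizontal. Measuring y along the incline from the free-surface line, vertical depth h = y·sinθ with sinθ = 0.557745.
The centroid is at the centre, 1.175 m below the top of the plate, so y_c = 2.97 + 1.175 = 4.145 m and h_c = 4.145 × 0.557745 = 2.31185 m.
A = π(1.175)² = 4.33736 m².
Resultant F = γ·h_c·A = 10.83024 × 2.31185 × 4.33736 = 108.598 kN.

F ≈ 108.6 kN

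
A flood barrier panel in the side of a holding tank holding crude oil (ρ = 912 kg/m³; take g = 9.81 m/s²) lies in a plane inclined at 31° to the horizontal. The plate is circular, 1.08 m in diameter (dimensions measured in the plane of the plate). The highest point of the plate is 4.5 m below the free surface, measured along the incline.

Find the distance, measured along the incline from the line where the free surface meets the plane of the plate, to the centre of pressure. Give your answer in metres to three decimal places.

y_p = 5.054 m

γ = ρg = 912 × 9.81 / 1000 = 8.94672 kN/m³.
Let θ = 31° be the plate's angle to the horizontal; measure y along the incline from where the plane meets the free surface. Vertical depth h = y·sinθ with sinθ = 0.515038.
The centroid is at the centre, 0.54 m below the top of the plate, so y_c = 4.5 + 0.54 = 5.04 m and h_c = 5.04 × 0.515038 = 2.59579 m.
A = π(0.54)² = 0.916088 m².
Resultant F = γ·h_c·A = 8.94672 × 2.59579 × 0.916088 = 21.2751 kN.
I_c = πr⁴/4 = π × 0.54⁴/4 = 0.0667828 m⁴.
Centre of pressure: y_p = y_c + I_c/(y_c·A) = 5.04 + 0.0667828/(5.04 × 0.916088) = 5.04 + 0.0144643 = 5.05446 m along the plane.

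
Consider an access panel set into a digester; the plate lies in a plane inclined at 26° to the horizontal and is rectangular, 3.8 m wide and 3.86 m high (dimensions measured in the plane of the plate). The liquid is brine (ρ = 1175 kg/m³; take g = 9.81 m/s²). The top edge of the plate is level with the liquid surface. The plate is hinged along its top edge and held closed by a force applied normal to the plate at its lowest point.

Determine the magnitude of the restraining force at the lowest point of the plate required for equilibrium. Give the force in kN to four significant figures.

γ = ρg = 1175 × 9.81 / 1000 = 11.52675 kN/m³.
Let θ = 26° be the plate's angle to the horizontal; measure y along the incline from where the plane meets the free surface. Vertical depth h = y·sinθ with sinθ = 0.438371.
The centroid lies 3.86/2 = 1.93 m below the top edge, so y_c = 1.93 m and h_c = 1.93 × 0.438371 = 0.846056 m.
A = 3.8 × 3.86 = 14.668 m².
Resultant F = γ·h_c·A = 11.52675 × 0.846056 × 14.668 = 143.046 kN.
I_c = b·h³/12 = 3.8 × 3.86³/12 = 18.2123 m⁴.
Centre of pressure: y_p = y_c + I_c/(y_c·A) = 1.93 + 18.2123/(1.93 × 14.668) = 1.93 + 0.643334 = 2.57333 m along the plane.
The resultant acts 1.93 + 0.643334 = 2.57333 m (along the plate) below the hinge at the top edge, so the moment about the hinge is M = F × 2.57333 = 143.046 × 2.57333 = 368.105 kN·m.
A normal force at the bottom, 3.86 m from the hinge, must supply this moment: P = 368.105/3.86 = 95.364 kN.

P ≈ 95.36 kN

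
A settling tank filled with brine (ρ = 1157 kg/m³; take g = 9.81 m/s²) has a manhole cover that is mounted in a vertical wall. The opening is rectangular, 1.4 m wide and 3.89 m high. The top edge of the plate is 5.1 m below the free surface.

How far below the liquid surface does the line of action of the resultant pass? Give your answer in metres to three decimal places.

γ = ρg = 1157 × 9.81 / 1000 = 11.35017 kN/m³.
The centroid lies 3.89/2 = 1.945 m below the top edge, so the centroid depth is h_c = 5.1 + 1.945 = 7.045 m.
A = 1.4 × 3.89 = 5.446 m².
Resultant F = γ·h_c·A = 11.35017 × 7.045 × 5.446 = 435.473 kN.
I_c = b·h³/12 = 1.4 × 3.89³/12 = 6.86745 m⁴.
Centre of pressure: y_p = y_c + I_c/(y_c·A) = 7.045 + 6.86745/(7.045 × 5.446) = 7.045 + 0.178993 = 7.22399 m along the plane.

h_p = 7.224 m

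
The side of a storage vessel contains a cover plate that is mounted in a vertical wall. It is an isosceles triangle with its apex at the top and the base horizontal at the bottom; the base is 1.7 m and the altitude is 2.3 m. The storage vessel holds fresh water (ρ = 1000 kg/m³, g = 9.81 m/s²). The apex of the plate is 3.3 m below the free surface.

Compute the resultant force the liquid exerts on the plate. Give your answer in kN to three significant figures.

γ = ρg = 1000 × 9.81 = 9810 N/m³ = 9.81 kN/m³.
With the apex up, the centroid sits 2h/3 = 2 × 2.3/3 = 1.53333 m below the apex, so the centroid depth is h_c = 3.3 + 1.53333 = 4.83333 m.
A = ½ × 1.7 × 2.3 = 1.955 m².
Resultant F = γ·h_c·A = 9.81 × 4.83333 × 1.955 = 92.6963 kN.

F ≈ 92.7 kN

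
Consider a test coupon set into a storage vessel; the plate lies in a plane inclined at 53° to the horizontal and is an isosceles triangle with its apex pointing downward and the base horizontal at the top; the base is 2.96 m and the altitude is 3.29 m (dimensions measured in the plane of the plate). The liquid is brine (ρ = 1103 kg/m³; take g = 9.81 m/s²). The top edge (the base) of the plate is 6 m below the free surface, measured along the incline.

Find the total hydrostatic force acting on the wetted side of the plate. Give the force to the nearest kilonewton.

F ≈ 299 kN

γ = ρg = 1103 × 9.81 / 1000 = 10.82043 kN/m³.
Let θ = 53° be the plate's angle to the horizontal; measure y along the incline from where the plane meets the free surface. Vertical depth h = y·sinθ with sinθ = 0.798636.
With the apex down, the centroid sits h/3 = 3.29/3 = 1.09667 m below the base (the top edge), so y_c = 6 + 1.09667 = 7.09667 m and h_c = 7.09667 × 0.798636 = 5.66766 m.
A = ½ × 2.96 × 3.29 = 4.8692 m².
Resultant F = γ·h_c·A = 10.82043 × 5.66766 × 4.8692 = 298.611 kN.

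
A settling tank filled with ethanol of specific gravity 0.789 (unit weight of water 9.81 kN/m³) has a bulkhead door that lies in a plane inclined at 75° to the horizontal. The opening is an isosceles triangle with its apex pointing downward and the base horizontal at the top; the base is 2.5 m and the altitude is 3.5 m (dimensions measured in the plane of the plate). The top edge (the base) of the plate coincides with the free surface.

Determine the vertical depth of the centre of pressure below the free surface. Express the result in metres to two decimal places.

h_p = 1.69 m

γ = 0.789 × 9.81 = 7.74009 kN/m³.
Let θ = 75° be the plate's angle to the horizontal; measure y along the incline from where the plane meets the free surface. Vertical depth h = y·sinθ with sinθ = 0.965926.
With the apex down, the centroid sits h/3 = 3.5/3 = 1.16667 m below the base (the top edge), so y_c = 1.16667 m and h_c = 1.16667 × 0.965926 = 1.12692 m.
A = ½ × 2.5 × 3.5 = 4.375 m².
Resultant F = γ·h_c·A = 7.74009 × 1.12692 × 4.375 = 38.1608 kN.
I_c = b·h³/36 = 2.5 × 3.5³/36 = 2.97743 m⁴.
Centre of pressure: y_p = y_c + I_c/(y_c·A) = 1.16667 + 2.97743/(1.16667 × 4.375) = 1.16667 + 0.583332 = 1.75 m along the plane.
Vertically, h_p = y_p·sinθ = 1.75 × 0.965926 = 1.69037 m.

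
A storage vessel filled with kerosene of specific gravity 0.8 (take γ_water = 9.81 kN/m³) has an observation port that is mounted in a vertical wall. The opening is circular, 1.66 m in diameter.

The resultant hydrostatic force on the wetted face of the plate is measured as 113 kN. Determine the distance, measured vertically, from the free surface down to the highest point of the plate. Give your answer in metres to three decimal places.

d_top ≈ 5.823 m

γ = 0.8 × 9.81 = 7.848 kN/m³.
A = π(0.83)² = 2.16424 m².
From F = γ·h_c·A, the centroid depth is h_c = 113/(7.848 × 2.16424) = 6.65295 m.
The centroid is at the centre, 0.83 m below the top of the plate, so the highest point sits at h_top = 6.65295 − 0.83 = 5.82295 m below the surface.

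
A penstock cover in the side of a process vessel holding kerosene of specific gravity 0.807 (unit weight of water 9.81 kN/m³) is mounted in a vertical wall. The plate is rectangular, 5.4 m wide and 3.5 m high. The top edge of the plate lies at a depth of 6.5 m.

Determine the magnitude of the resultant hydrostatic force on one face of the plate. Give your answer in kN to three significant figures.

γ = 0.807 × 9.81 = 7.91667 kN/m³.
The centroid lies 3.5/2 = 1.75 m below the top edge, so the centroid depth is h_c = 6.5 + 1.75 = 8.25 m.
A = 5.4 × 3.5 = 18.9 m².
Resultant F = γ·h_c·A = 7.91667 × 8.25 × 18.9 = 1234.41 kN.

F ≈ 1230 kN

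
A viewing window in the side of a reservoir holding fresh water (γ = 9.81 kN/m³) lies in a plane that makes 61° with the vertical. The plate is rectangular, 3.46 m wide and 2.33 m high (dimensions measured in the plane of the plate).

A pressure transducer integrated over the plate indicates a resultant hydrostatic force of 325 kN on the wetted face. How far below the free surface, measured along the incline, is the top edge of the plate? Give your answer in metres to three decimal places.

γ = 9.81 kN/m³.
A = 3.46 × 2.33 = 8.0618 m².
From F = γ·h_c·A, the centroid depth is h_c = 325/(9.81 × 8.0618) = 4.10944 m.
The plate makes 61° with the vertical, i.e. θ = 90° − 61° = 29° to the horizontal. Measuring y along the incline from the free-surface line, vertical depth h = y·sinθ with sinθ = 0.484810.
Along the incline, y_c = h_c/sinθ = 4.10944/0.484810 = 8.47639 m.
The centroid lies 2.33/2 = 1.165 m below the top edge, so the top edge sits at y_top = 8.47639 − 1.165 = 7.31139 m along the incline.

y_top ≈ 7.311 m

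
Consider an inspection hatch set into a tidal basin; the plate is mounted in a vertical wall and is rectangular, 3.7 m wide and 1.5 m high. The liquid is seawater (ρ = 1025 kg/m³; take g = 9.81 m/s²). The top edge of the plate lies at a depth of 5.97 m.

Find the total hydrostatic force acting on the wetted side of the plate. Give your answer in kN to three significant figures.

γ = ρg = 1025 × 9.81 / 1000 = 10.05525 kN/m³.
The centroid lies 1.5/2 = 0.75 m below the top edge, so the centroid depth is h_c = 5.97 + 0.75 = 6.72 m.
A = 3.7 × 1.5 = 5.55 m².
Resultant F = γ·h_c·A = 10.05525 × 6.72 × 5.55 = 375.021 kN.

F ≈ 375 kN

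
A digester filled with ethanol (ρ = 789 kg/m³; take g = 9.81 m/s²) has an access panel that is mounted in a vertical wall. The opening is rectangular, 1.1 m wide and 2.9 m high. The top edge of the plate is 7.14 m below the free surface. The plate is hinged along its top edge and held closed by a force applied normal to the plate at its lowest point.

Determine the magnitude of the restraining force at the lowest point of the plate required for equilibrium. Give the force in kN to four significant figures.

γ = ρg = 789 × 9.81 / 1000 = 7.74009 kN/m³.
The centroid lies 2.9/2 = 1.45 m below the top edge, so the centroid depth is h_c = 7.14 + 1.45 = 8.59 m.
A = 1.1 × 2.9 = 3.19 m².
Resultant F = γ·h_c·A = 7.74009 × 8.59 × 3.19 = 212.095 kN.
I_c = b·h³/12 = 1.1 × 2.9³/12 = 2.23566 m⁴.
Centre of pressure: y_p = y_c + I_c/(y_c·A) = 8.59 + 2.23566/(8.59 × 3.19) = 8.59 + 0.0815872 = 8.67159 m along the plane.
The resultant acts 1.45 + 0.0815872 = 1.53159 m (along the plate) below the hinge at the top edge, so the moment about the hinge is M = F × 1.53159 = 212.095 × 1.53159 = 324.843 kN·m.
A normal force at the bottom, 2.9 m from the hinge, must supply this moment: P = 324.843/2.9 = 112.015 kN.

P ≈ 112.0 kN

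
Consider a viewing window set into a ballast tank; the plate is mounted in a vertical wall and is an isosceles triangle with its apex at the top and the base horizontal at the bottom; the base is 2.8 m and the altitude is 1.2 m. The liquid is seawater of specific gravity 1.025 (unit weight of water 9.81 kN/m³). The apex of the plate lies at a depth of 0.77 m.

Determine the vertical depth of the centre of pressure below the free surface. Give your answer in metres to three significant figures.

h_p = 1.62 m

γ = 1.025 × 9.81 = 10.05525 kN/m³.
With the apex up, the centroid sits 2h/3 = 2 × 1.2/3 = 0.8 m below the apex, so the centroid depth is h_c = 0.77 + 0.8 = 1.57 m.
A = ½ × 2.8 × 1.2 = 1.68 m².
Resultant F = γ·h_c·A = 10.05525 × 1.57 × 1.68 = 26.5217 kN.
I_c = b·h³/36 = 2.8 × 1.2³/36 = 0.1344 m⁴.
Centre of pressure: y_p = y_c + I_c/(y_c·A) = 1.57 + 0.1344/(1.57 × 1.68) = 1.57 + 0.0509554 = 1.62096 m along the plane.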